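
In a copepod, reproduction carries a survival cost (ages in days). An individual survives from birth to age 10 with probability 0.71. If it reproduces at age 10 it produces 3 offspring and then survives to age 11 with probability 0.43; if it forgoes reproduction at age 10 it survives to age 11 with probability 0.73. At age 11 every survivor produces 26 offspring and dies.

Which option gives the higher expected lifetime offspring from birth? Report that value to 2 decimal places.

breed at age 10: R₀ = 0.71 × (3 + 0.43 × 26) = 0.71 × 14.1800 = 10.0678
delay to age 11: R₀ = 0.71 × (0.73 × 26) = 0.71 × 18.9800 = 13.4758
Higher: delay to age 11 (13.4758).

13.48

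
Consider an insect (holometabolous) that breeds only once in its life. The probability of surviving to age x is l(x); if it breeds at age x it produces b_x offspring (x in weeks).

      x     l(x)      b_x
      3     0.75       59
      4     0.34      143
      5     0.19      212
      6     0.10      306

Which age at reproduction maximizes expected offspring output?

4

Expected offspring if breeding at age x = l(x) × b_x:
  age 3: 0.75 × 59 = 44.250
  age 4: 0.34 × 143 = 48.620
  age 5: 0.19 × 212 = 40.280
  age 6: 0.10 × 306 = 30.600
Maximum at age 4 (48.620).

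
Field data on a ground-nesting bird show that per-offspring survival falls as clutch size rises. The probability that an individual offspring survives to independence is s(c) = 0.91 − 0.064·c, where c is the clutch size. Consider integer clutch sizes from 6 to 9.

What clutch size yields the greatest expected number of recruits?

Expected recruits = c × s(c):
  c=6: 6 × 0.526 = 3.156
  c=7: 7 × 0.462 = 3.234
  c=8: 8 × 0.398 = 3.184
  c=9: 9 × 0.334 = 3.006
Maximum at c = 7 (3.234 recruits).

7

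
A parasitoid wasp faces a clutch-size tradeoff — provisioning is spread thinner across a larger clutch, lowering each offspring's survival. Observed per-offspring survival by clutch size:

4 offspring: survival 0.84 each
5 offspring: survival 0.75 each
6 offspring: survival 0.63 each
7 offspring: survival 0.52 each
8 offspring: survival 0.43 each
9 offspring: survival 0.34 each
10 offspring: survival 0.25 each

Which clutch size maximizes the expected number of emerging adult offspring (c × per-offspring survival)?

Expected emerging adult offspring = c × s(c):
  c=4: 4 × 0.84 = 3.360
  c=5: 5 × 0.75 = 3.750
  c=6: 6 × 0.63 = 3.780
  c=7: 7 × 0.52 = 3.640
  c=8: 8 × 0.43 = 3.440
  c=9: 9 × 0.34 = 3.060
  c=10: 10 × 0.25 = 2.500
Maximum at c = 6 (3.780 emerging adult offspring).

6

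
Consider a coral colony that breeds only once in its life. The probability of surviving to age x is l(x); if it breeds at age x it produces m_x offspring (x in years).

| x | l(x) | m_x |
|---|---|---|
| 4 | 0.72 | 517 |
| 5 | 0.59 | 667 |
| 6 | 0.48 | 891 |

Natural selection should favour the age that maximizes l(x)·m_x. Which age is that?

Expected offspring if breeding at age x = l(x) × m_x:
  age 4: 0.72 × 517 = 372.240
  age 5: 0.59 × 667 = 393.530
  age 6: 0.48 × 891 = 427.680
Maximum at age 6 (427.680).

6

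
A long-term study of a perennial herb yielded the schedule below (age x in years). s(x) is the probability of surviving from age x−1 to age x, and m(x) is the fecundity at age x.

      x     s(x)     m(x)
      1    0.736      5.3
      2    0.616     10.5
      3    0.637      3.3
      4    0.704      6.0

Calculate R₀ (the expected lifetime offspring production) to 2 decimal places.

Survivorship from birth: l_x = s_1·s_2·…·s_x.
  l_1 = 0.73600
  l_2 = 0.45338
  l_3 = 0.28880
  l_4 = 0.20332
R₀ = Σ l_x m(x):
  age 1: 0.73600 × 5.3 = 3.9008
  age 2: 0.45338 × 10.5 = 4.7605
  age 3: 0.28880 × 3.3 = 0.9530
  age 4: 0.20332 × 6.0 = 1.2199
R₀ = 3.9008 + 4.7605 + 0.9530 + 1.2199 = 10.8342

10.83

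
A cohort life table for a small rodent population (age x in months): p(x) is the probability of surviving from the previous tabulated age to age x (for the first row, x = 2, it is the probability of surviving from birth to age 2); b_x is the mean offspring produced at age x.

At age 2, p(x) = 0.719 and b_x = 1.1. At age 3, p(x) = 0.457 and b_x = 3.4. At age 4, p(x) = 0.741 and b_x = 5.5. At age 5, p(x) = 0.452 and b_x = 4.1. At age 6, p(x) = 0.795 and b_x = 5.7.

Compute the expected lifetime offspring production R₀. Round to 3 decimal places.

4.197

Survivorship from birth: l_x = p_2·p_3·…·p_x.
  l_2 = 0.71900
  l_3 = 0.32858
  l_4 = 0.24348
  l_5 = 0.11005
  l_6 = 0.08749
R₀ = Σ l_x b_x:
  age 2: 0.71900 × 1.1 = 0.7909
  age 3: 0.32858 × 3.4 = 1.1172
  age 4: 0.24348 × 5.5 = 1.3391
  age 5: 0.11005 × 4.1 = 0.4512
  age 6: 0.08749 × 5.7 = 0.4987
R₀ = 0.7909 + 1.1172 + 1.3391 + 0.4512 + 0.4987 = 4.1971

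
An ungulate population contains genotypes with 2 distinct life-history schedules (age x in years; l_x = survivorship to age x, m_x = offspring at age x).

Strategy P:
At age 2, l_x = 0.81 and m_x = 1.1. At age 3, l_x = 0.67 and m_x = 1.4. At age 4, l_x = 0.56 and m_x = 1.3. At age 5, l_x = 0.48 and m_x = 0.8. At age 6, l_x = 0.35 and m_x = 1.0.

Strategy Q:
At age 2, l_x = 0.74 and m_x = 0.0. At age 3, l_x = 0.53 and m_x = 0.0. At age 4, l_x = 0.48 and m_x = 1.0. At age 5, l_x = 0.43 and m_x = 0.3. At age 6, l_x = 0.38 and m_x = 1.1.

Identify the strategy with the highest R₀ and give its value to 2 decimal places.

3.29

Strategy P: R₀ = 0.81×1.1 + 0.67×1.4 + 0.56×1.3 + 0.48×0.8 + 0.35×1.0 = 3.2910
Strategy Q: R₀ = 0.74×0.0 + 0.53×0.0 + 0.48×1.0 + 0.43×0.3 + 0.38×1.1 = 1.0270
Highest R₀: strategy P with 3.2910.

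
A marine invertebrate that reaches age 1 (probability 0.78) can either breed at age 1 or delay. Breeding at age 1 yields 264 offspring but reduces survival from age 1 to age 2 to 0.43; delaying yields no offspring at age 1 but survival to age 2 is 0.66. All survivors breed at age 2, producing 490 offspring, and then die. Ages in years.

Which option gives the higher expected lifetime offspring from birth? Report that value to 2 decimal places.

370.27

breed at age 1: R₀ = 0.78 × (264 + 0.43 × 490) = 0.78 × 474.7000 = 370.2660
delay to age 2: R₀ = 0.78 × (0.66 × 490) = 0.78 × 323.4000 = 252.2520
Higher: breed at age 1 (370.2660).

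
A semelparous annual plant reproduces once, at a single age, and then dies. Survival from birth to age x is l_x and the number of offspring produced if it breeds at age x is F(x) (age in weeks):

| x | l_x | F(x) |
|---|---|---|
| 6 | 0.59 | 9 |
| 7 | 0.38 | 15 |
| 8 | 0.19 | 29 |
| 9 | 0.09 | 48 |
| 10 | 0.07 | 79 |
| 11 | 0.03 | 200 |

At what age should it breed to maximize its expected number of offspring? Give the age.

11

Expected offspring if breeding at age x = l_x × F(x):
  age 6: 0.59 × 9 = 5.310
  age 7: 0.38 × 15 = 5.700
  age 8: 0.19 × 29 = 5.510
  age 9: 0.09 × 48 = 4.320
  age 10: 0.07 × 79 = 5.530
  age 11: 0.03 × 200 = 6.000
Maximum at age 11 (6.000).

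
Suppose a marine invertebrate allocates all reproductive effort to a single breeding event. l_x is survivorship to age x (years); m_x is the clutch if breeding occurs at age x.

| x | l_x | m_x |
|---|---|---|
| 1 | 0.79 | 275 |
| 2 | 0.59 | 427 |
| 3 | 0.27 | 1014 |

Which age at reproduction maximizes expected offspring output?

Expected offspring if breeding at age x = l_x × m_x:
  age 1: 0.79 × 275 = 217.250
  age 2: 0.59 × 427 = 251.930
  age 3: 0.27 × 1014 = 273.780
Maximum at age 3 (273.780).

3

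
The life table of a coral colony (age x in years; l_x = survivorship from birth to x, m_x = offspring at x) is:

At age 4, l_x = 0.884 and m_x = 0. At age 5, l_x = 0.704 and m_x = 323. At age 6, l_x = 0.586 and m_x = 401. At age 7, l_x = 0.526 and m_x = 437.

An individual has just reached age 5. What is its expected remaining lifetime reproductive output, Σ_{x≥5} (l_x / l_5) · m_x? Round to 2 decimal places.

983.30

l_5 = 0.704. Conditional survival from age 5 to x is l_x / l_5.
  x=5: (0.704/0.704) × 323 = 323.0000
  x=6: (0.586/0.704) × 401 = 333.7869
  x=7: (0.526/0.704) × 437 = 326.5085
Sum = 323.0000 + 333.7869 + 326.5085 = 983.2955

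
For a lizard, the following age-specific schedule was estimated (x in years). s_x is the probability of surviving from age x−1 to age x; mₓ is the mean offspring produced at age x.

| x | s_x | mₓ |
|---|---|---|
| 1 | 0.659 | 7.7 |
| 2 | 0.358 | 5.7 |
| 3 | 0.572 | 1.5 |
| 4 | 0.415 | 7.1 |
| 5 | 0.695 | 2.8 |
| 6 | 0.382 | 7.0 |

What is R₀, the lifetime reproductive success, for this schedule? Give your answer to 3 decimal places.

7.232

Survivorship from birth: l_x = s_1·s_2·…·s_x.
  l_1 = 0.65900
  l_2 = 0.23592
  l_3 = 0.13495
  l_4 = 0.05600
  l_5 = 0.03892
  l_6 = 0.01487
R₀ = Σ l_x mₓ:
  age 1: 0.65900 × 7.7 = 5.0743
  age 2: 0.23592 × 5.7 = 1.3447
  age 3: 0.13495 × 1.5 = 0.2024
  age 4: 0.05600 × 7.1 = 0.3976
  age 5: 0.03892 × 2.8 = 0.1090
  age 6: 0.01487 × 7.0 = 0.1041
R₀ = 5.0743 + 1.3447 + 0.2024 + 0.3976 + 0.1090 + 0.1041 = 7.2321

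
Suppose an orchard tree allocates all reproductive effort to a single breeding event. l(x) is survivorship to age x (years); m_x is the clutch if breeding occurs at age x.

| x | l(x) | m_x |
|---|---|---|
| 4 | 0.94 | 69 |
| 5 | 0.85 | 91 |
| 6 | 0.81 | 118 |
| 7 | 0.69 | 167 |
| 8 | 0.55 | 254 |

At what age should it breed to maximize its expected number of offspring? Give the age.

8

Expected offspring if breeding at age x = l(x) × m_x:
  age 4: 0.94 × 69 = 64.860
  age 5: 0.85 × 91 = 77.350
  age 6: 0.81 × 118 = 95.580
  age 7: 0.69 × 167 = 115.230
  age 8: 0.55 × 254 = 139.700
Maximum at age 8 (139.700).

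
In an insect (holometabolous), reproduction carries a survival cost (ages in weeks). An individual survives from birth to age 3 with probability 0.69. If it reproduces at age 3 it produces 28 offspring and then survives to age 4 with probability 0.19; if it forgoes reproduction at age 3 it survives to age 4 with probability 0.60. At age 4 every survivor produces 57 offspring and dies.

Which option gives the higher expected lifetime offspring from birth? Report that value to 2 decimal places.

26.79

breed at age 3: R₀ = 0.69 × (28 + 0.19 × 57) = 0.69 × 38.8300 = 26.7927
delay to age 4: R₀ = 0.69 × (0.60 × 57) = 0.69 × 34.2000 = 23.5980
Higher: breed at age 3 (26.7927).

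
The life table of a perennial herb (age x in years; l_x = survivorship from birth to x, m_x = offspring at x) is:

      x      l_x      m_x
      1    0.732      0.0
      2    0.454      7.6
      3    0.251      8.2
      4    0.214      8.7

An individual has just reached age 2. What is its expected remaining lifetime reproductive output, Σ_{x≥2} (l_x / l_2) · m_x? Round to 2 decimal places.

16.23

l_2 = 0.454. Conditional survival from age 2 to x is l_x / l_2.
  x=2: (0.454/0.454) × 7.6 = 7.6000
  x=3: (0.251/0.454) × 8.2 = 4.5335
  x=4: (0.214/0.454) × 8.7 = 4.1009
Sum = 7.6000 + 4.5335 + 4.1009 = 16.2344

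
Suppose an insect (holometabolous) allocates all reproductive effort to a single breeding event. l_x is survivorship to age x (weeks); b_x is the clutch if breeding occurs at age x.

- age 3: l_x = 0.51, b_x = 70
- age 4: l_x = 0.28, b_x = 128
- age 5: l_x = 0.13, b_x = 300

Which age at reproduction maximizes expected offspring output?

Expected offspring if breeding at age x = l_x × b_x:
  age 3: 0.51 × 70 = 35.700
  age 4: 0.28 × 128 = 35.840
  age 5: 0.13 × 300 = 39.000
Maximum at age 5 (39.000).

5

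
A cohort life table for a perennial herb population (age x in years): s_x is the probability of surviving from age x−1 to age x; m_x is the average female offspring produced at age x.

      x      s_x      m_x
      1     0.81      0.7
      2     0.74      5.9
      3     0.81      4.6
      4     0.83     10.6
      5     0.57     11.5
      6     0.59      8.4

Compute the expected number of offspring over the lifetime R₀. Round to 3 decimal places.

14.388

Survivorship from birth: l_x = s_1·s_2·…·s_x.
  l_1 = 0.81000
  l_2 = 0.59940
  l_3 = 0.48551
  l_4 = 0.40298
  l_5 = 0.22970
  l_6 = 0.13552
R₀ = Σ l_x m_x:
  age 1: 0.81000 × 0.7 = 0.5670
  age 2: 0.59940 × 5.9 = 3.5365
  age 3: 0.48551 × 4.6 = 2.2333
  age 4: 0.40298 × 10.6 = 4.2716
  age 5: 0.22970 × 11.5 = 2.6416
  age 6: 0.13552 × 8.4 = 1.1384
R₀ = 0.5670 + 3.5365 + 2.2333 + 4.2716 + 2.6416 + 1.1384 = 14.3883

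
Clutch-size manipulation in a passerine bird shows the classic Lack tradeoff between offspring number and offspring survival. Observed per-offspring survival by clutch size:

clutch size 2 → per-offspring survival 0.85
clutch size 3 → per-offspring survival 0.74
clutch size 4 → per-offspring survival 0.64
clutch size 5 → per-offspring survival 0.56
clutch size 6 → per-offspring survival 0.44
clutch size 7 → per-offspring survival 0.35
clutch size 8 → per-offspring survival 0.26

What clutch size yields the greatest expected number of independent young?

5

Expected independent young = c × s(c):
  c=2: 2 × 0.85 = 1.700
  c=3: 3 × 0.74 = 2.220
  c=4: 4 × 0.64 = 2.560
  c=5: 5 × 0.56 = 2.800
  c=6: 6 × 0.44 = 2.640
  c=7: 7 × 0.35 = 2.450
  c=8: 8 × 0.26 = 2.080
Maximum at c = 5 (2.800 independent young).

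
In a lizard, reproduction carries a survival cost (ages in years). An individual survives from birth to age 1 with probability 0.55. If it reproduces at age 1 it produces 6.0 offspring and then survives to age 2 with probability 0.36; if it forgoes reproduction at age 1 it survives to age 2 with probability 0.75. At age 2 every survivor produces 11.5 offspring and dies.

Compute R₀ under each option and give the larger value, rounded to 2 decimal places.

breed at age 1: R₀ = 0.55 × (6.0 + 0.36 × 11.5) = 0.55 × 10.1400 = 5.5770
delay to age 2: R₀ = 0.55 × (0.75 × 11.5) = 0.55 × 8.6250 = 4.7438
Higher: breed at age 1 (5.5770).

5.58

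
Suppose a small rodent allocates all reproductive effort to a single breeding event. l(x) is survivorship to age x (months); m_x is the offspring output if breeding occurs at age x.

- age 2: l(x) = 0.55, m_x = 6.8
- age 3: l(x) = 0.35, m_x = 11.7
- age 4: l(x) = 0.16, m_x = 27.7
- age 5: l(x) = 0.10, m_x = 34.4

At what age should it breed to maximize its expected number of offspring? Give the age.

4

Expected offspring if breeding at age x = l(x) × m_x:
  age 2: 0.55 × 6.8 = 3.740
  age 3: 0.35 × 11.7 = 4.095
  age 4: 0.16 × 27.7 = 4.432
  age 5: 0.10 × 34.4 = 3.440
Maximum at age 4 (4.432).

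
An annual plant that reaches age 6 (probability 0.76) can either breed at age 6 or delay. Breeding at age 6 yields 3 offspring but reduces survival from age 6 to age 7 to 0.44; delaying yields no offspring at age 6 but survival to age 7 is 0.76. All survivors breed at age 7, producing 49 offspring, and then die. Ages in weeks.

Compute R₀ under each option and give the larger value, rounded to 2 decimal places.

breed at age 6: R₀ = 0.76 × (3 + 0.44 × 49) = 0.76 × 24.5600 = 18.6656
delay to age 7: R₀ = 0.76 × (0.76 × 49) = 0.76 × 37.2400 = 28.3024
Higher: delay to age 7 (28.3024).

28.30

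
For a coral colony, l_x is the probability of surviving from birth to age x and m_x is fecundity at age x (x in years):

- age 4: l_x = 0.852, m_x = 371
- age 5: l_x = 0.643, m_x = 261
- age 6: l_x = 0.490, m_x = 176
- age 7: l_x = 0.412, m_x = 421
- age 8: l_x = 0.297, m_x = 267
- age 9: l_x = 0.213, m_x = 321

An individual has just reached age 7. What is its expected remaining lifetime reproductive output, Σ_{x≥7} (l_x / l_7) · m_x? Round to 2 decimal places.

l_7 = 0.412. Conditional survival from age 7 to x is l_x / l_7.
  x=7: (0.412/0.412) × 421 = 421.0000
  x=8: (0.297/0.412) × 267 = 192.4733
  x=9: (0.213/0.412) × 321 = 165.9539
Sum = 421.0000 + 192.4733 + 165.9539 = 779.4272

779.43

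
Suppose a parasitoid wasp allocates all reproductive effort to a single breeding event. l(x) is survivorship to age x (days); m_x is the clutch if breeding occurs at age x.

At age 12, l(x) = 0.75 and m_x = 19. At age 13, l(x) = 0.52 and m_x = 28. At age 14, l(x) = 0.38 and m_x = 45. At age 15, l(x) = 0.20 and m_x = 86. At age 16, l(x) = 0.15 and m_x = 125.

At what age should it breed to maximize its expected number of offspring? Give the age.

Expected offspring if breeding at age x = l(x) × m_x:
  age 12: 0.75 × 19 = 14.250
  age 13: 0.52 × 28 = 14.560
  age 14: 0.38 × 45 = 17.100
  age 15: 0.20 × 86 = 17.200
  age 16: 0.15 × 125 = 18.750
Maximum at age 16 (18.750).

16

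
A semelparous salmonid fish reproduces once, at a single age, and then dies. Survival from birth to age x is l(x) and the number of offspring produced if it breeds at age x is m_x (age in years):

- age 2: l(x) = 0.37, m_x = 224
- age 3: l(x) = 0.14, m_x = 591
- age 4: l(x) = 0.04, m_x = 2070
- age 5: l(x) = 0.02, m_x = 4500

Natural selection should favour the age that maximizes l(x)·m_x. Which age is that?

5

Expected offspring if breeding at age x = l(x) × m_x:
  age 2: 0.37 × 224 = 82.880
  age 3: 0.14 × 591 = 82.740
  age 4: 0.04 × 2070 = 82.800
  age 5: 0.02 × 4500 = 90.000
Maximum at age 5 (90.000).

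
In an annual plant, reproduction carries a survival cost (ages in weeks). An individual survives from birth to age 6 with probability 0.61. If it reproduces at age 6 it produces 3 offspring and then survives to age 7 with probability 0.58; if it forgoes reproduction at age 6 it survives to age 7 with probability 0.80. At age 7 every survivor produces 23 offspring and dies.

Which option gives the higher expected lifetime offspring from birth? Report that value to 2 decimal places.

11.22

breed at age 6: R₀ = 0.61 × (3 + 0.58 × 23) = 0.61 × 16.3400 = 9.9674
delay to age 7: R₀ = 0.61 × (0.80 × 23) = 0.61 × 18.4000 = 11.2240
Higher: delay to age 7 (11.2240).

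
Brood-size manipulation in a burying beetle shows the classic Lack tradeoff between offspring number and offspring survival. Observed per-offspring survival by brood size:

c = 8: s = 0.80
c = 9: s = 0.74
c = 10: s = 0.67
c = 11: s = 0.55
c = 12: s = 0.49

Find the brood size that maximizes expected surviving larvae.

10

Expected surviving larvae = c × s(c):
  c=8: 8 × 0.80 = 6.400
  c=9: 9 × 0.74 = 6.660
  c=10: 10 × 0.67 = 6.700
  c=11: 11 × 0.55 = 6.050
  c=12: 12 × 0.49 = 5.880
Maximum at c = 10 (6.700 surviving larvae).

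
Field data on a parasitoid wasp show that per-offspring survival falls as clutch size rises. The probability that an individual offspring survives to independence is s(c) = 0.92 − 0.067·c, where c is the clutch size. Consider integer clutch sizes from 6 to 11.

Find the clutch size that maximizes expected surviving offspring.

Expected surviving offspring = c × s(c):
  c=6: 6 × 0.518 = 3.108
  c=7: 7 × 0.451 = 3.157
  c=8: 8 × 0.384 = 3.072
  c=9: 9 × 0.317 = 2.853
  c=10: 10 × 0.250 = 2.500
  c=11: 11 × 0.183 = 2.013
Maximum at c = 7 (3.157 surviving offspring).

7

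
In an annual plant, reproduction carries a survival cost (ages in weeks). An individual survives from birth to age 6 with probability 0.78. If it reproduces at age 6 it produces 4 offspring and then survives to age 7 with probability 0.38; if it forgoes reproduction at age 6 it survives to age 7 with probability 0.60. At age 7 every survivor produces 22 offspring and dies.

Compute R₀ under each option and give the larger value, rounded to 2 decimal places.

breed at age 6: R₀ = 0.78 × (4 + 0.38 × 22) = 0.78 × 12.3600 = 9.6408
delay to age 7: R₀ = 0.78 × (0.60 × 22) = 0.78 × 13.2000 = 10.2960
Higher: delay to age 7 (10.2960).

10.30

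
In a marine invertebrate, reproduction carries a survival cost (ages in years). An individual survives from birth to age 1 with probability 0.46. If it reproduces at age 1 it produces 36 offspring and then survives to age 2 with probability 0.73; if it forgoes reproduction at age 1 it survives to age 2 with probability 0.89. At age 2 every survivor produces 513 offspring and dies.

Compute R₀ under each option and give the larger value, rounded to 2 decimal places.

210.02

breed at age 1: R₀ = 0.46 × (36 + 0.73 × 513) = 0.46 × 410.4900 = 188.8254
delay to age 2: R₀ = 0.46 × (0.89 × 513) = 0.46 × 456.5700 = 210.0222
Higher: delay to age 2 (210.0222).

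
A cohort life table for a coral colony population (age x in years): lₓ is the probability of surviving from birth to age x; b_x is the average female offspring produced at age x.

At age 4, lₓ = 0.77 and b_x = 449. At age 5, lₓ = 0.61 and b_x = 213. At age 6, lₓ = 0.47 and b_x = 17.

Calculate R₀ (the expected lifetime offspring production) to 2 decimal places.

483.65

R₀ = Σ lₓ b_x:
  age 4: 0.77 × 449 = 345.7300
  age 5: 0.61 × 213 = 129.9300
  age 6: 0.47 × 17 = 7.9900
R₀ = 345.7300 + 129.9300 + 7.9900 = 483.6500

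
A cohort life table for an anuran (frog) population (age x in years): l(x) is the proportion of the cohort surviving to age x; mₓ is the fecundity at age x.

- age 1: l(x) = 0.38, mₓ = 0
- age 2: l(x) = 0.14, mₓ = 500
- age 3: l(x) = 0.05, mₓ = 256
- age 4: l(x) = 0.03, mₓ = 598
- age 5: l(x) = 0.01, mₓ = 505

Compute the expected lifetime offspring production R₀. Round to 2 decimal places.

R₀ = Σ l(x) mₓ:
  age 1: 0.38 × 0 = 0.0000
  age 2: 0.14 × 500 = 70.0000
  age 3: 0.05 × 256 = 12.8000
  age 4: 0.03 × 598 = 17.9400
  age 5: 0.01 × 505 = 5.0500
R₀ = 0.0000 + 70.0000 + 12.8000 + 17.9400 + 5.0500 = 105.7900

105.79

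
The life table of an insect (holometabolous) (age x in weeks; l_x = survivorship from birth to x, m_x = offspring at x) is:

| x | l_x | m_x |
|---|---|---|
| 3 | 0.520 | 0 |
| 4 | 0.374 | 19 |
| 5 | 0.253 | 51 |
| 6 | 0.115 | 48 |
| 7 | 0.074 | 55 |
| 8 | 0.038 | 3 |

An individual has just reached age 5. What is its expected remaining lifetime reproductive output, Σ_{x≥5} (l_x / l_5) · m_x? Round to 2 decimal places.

l_5 = 0.253. Conditional survival from age 5 to x is l_x / l_5.
  x=5: (0.253/0.253) × 51 = 51.0000
  x=6: (0.115/0.253) × 48 = 21.8182
  x=7: (0.074/0.253) × 55 = 16.0870
  x=8: (0.038/0.253) × 3 = 0.4506
Sum = 51.0000 + 21.8182 + 16.0870 + 0.4506 = 89.3557

89.36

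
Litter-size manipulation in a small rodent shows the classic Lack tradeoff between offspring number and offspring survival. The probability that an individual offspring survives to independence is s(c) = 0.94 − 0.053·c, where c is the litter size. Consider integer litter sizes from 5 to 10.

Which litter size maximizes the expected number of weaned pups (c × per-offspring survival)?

Expected weaned pups = c × s(c):
  c=5: 5 × 0.675 = 3.375
  c=6: 6 × 0.622 = 3.732
  c=7: 7 × 0.569 = 3.983
  c=8: 8 × 0.516 = 4.128
  c=9: 9 × 0.463 = 4.167
  c=10: 10 × 0.410 = 4.100
Maximum at c = 9 (4.167 weaned pups).

9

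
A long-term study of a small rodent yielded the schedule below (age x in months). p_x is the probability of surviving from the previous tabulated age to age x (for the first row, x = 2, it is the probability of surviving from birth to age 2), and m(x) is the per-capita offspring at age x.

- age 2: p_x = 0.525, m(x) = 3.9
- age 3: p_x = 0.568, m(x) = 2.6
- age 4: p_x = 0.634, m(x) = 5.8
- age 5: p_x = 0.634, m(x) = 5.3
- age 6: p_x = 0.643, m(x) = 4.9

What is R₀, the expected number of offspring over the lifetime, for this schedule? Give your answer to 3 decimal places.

4.932

Survivorship from birth: l_x = p_2·p_3·…·p_x.
  l_2 = 0.52500
  l_3 = 0.29820
  l_4 = 0.18906
  l_5 = 0.11986
  l_6 = 0.07707
R₀ = Σ l_x m(x):
  age 2: 0.52500 × 3.9 = 2.0475
  age 3: 0.29820 × 2.6 = 0.7753
  age 4: 0.18906 × 5.8 = 1.0965
  age 5: 0.11986 × 5.3 = 0.6353
  age 6: 0.07707 × 4.9 = 0.3776
R₀ = 2.0475 + 0.7753 + 1.0965 + 0.6353 + 0.3776 = 4.9323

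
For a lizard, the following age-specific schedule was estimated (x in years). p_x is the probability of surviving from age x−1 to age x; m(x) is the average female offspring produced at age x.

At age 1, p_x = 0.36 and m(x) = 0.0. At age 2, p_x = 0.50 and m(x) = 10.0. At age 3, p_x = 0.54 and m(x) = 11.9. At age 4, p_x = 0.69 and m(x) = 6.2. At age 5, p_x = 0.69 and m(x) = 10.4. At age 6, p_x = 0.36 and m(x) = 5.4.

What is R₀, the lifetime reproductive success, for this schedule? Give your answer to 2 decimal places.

3.94

Survivorship from birth: l_x = p_1·p_2·…·p_x.
  l_1 = 0.36000
  l_2 = 0.18000
  l_3 = 0.09720
  l_4 = 0.06707
  l_5 = 0.04628
  l_6 = 0.01666
R₀ = Σ l_x m(x):
  age 1: 0.36000 × 0.0 = 0.0000
  age 2: 0.18000 × 10.0 = 1.8000
  age 3: 0.09720 × 11.9 = 1.1567
  age 4: 0.06707 × 6.2 = 0.4158
  age 5: 0.04628 × 10.4 = 0.4813
  age 6: 0.01666 × 5.4 = 0.0900
R₀ = 0.0000 + 1.8000 + 1.1567 + 0.4158 + 0.4813 + 0.0900 = 3.9438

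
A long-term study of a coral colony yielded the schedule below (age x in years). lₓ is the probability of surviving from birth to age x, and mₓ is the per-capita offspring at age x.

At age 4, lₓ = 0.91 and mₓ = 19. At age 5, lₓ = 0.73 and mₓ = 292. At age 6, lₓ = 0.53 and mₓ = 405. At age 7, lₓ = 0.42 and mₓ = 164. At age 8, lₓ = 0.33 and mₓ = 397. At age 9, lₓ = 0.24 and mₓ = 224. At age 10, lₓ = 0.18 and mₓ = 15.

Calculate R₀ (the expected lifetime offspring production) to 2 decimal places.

701.45

R₀ = Σ lₓ mₓ:
  age 4: 0.91 × 19 = 17.2900
  age 5: 0.73 × 292 = 213.1600
  age 6: 0.53 × 405 = 214.6500
  age 7: 0.42 × 164 = 68.8800
  age 8: 0.33 × 397 = 131.0100
  age 9: 0.24 × 224 = 53.7600
  age 10: 0.18 × 15 = 2.7000
R₀ = 17.2900 + 213.1600 + 214.6500 + 68.8800 + 131.0100 + 53.7600 + 2.7000 = 701.4500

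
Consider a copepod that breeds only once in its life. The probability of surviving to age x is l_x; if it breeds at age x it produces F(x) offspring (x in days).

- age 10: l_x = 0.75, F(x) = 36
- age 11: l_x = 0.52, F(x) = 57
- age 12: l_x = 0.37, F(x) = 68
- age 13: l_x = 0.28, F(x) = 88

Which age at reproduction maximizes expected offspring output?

11

Expected offspring if breeding at age x = l_x × F(x):
  age 10: 0.75 × 36 = 27.000
  age 11: 0.52 × 57 = 29.640
  age 12: 0.37 × 68 = 25.160
  age 13: 0.28 × 88 = 24.640
Maximum at age 11 (29.640).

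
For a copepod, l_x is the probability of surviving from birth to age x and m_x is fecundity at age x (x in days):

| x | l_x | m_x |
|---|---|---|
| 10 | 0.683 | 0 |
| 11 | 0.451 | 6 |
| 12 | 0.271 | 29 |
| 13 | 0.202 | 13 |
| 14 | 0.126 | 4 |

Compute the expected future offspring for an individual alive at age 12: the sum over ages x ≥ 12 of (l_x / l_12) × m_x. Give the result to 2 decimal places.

l_12 = 0.271. Conditional survival from age 12 to x is l_x / l_12.
  x=12: (0.271/0.271) × 29 = 29.0000
  x=13: (0.202/0.271) × 13 = 9.6900
  x=14: (0.126/0.271) × 4 = 1.8598
Sum = 29.0000 + 9.6900 + 1.8598 = 40.5498

40.55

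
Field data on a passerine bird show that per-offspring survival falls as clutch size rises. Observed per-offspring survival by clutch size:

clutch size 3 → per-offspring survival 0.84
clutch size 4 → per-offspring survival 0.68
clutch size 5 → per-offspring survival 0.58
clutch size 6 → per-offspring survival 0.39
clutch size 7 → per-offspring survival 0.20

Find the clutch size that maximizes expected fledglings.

Expected fledglings = c × s(c):
  c=3: 3 × 0.84 = 2.520
  c=4: 4 × 0.68 = 2.720
  c=5: 5 × 0.58 = 2.900
  c=6: 6 × 0.39 = 2.340
  c=7: 7 × 0.20 = 1.400
Maximum at c = 5 (2.900 fledglings).

5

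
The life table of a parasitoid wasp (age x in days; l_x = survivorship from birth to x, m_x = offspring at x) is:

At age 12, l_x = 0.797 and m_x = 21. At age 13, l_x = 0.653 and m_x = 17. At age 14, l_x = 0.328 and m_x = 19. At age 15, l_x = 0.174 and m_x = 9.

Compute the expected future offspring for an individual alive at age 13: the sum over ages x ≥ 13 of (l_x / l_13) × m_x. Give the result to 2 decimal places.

l_13 = 0.653. Conditional survival from age 13 to x is l_x / l_13.
  x=13: (0.653/0.653) × 17 = 17.0000
  x=14: (0.328/0.653) × 19 = 9.5436
  x=15: (0.174/0.653) × 9 = 2.3982
Sum = 17.0000 + 9.5436 + 2.3982 = 28.9418

28.94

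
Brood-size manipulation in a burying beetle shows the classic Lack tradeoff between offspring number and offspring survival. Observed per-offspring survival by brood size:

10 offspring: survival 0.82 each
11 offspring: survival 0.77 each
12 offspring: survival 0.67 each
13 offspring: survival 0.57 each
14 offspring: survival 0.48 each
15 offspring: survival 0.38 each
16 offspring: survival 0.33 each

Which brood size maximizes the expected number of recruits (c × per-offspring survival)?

Expected recruits = c × s(c):
  c=10: 10 × 0.82 = 8.200
  c=11: 11 × 0.77 = 8.470
  c=12: 12 × 0.67 = 8.040
  c=13: 13 × 0.57 = 7.410
  c=14: 14 × 0.48 = 6.720
  c=15: 15 × 0.38 = 5.700
  c=16: 16 × 0.33 = 5.280
Maximum at c = 11 (8.470 recruits).

11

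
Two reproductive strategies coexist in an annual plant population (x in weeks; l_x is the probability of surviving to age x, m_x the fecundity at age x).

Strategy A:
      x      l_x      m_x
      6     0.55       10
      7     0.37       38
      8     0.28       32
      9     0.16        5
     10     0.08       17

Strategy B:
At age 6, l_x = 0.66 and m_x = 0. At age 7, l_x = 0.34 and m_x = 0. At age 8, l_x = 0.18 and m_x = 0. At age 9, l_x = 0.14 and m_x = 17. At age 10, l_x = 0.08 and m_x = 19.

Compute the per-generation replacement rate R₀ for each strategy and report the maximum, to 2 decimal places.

30.68

Strategy A: R₀ = 0.55×10 + 0.37×38 + 0.28×32 + 0.16×5 + 0.08×17 = 30.6800
Strategy B: R₀ = 0.66×0 + 0.34×0 + 0.18×0 + 0.14×17 + 0.08×19 = 3.9000
Highest R₀: strategy A with 30.6800.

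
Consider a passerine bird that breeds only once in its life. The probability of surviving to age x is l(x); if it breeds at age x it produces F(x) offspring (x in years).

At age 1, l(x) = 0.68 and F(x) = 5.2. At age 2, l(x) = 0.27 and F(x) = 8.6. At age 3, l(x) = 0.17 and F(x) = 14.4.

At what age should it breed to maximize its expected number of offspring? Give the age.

1

Expected offspring if breeding at age x = l(x) × F(x):
  age 1: 0.68 × 5.2 = 3.536
  age 2: 0.27 × 8.6 = 2.322
  age 3: 0.17 × 14.4 = 2.448
Maximum at age 1 (3.536).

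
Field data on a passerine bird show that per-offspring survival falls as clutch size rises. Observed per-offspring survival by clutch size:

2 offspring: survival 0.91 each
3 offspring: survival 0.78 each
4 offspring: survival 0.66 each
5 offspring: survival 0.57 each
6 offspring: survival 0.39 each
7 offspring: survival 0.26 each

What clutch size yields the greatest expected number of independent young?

5

Expected independent young = c × s(c):
  c=2: 2 × 0.91 = 1.820
  c=3: 3 × 0.78 = 2.340
  c=4: 4 × 0.66 = 2.640
  c=5: 5 × 0.57 = 2.850
  c=6: 6 × 0.39 = 2.340
  c=7: 7 × 0.26 = 1.820
Maximum at c = 5 (2.850 independent young).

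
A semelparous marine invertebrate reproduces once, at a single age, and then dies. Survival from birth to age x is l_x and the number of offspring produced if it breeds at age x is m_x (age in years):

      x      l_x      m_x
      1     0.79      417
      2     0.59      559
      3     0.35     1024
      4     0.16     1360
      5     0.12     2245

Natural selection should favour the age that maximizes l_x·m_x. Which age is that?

Expected offspring if breeding at age x = l_x × m_x:
  age 1: 0.79 × 417 = 329.430
  age 2: 0.59 × 559 = 329.810
  age 3: 0.35 × 1024 = 358.400
  age 4: 0.16 × 1360 = 217.600
  age 5: 0.12 × 2245 = 269.400
Maximum at age 3 (358.400).

3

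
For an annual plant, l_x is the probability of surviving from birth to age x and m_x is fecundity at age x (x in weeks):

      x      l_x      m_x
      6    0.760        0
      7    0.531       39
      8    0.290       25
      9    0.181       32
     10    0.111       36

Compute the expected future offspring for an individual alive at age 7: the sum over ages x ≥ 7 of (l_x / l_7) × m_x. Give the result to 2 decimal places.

71.09

l_7 = 0.531. Conditional survival from age 7 to x is l_x / l_7.
  x=7: (0.531/0.531) × 39 = 39.0000
  x=8: (0.290/0.531) × 25 = 13.6535
  x=9: (0.181/0.531) × 32 = 10.9077
  x=10: (0.111/0.531) × 36 = 7.5254
Sum = 39.0000 + 13.6535 + 10.9077 + 7.5254 = 71.0866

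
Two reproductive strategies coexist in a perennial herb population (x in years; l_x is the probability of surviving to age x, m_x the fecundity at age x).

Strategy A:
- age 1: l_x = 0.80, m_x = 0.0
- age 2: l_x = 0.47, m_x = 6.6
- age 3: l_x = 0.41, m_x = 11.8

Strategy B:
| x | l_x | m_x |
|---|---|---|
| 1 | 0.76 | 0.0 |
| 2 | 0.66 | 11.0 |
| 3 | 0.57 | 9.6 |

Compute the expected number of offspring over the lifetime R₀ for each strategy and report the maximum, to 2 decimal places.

Strategy A: R₀ = 0.80×0.0 + 0.47×6.6 + 0.41×11.8 = 7.9400
Strategy B: R₀ = 0.76×0.0 + 0.66×11.0 + 0.57×9.6 = 12.7320
Highest R₀: strategy B with 12.7320.

12.73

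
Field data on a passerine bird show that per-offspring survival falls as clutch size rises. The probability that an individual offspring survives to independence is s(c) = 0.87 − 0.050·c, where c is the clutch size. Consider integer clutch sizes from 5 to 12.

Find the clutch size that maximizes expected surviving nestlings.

Expected surviving nestlings = c × s(c):
  c=5: 5 × 0.620 = 3.100
  c=6: 6 × 0.570 = 3.420
  c=7: 7 × 0.520 = 3.640
  c=8: 8 × 0.470 = 3.760
  c=9: 9 × 0.420 = 3.780
  c=10: 10 × 0.370 = 3.700
  c=11: 11 × 0.320 = 3.520
  c=12: 12 × 0.270 = 3.240
Maximum at c = 9 (3.780 surviving nestlings).

9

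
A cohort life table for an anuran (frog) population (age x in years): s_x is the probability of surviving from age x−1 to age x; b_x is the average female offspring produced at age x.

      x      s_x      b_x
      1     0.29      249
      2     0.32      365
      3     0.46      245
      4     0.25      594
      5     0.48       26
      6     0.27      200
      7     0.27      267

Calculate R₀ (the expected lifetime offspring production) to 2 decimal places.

Survivorship from birth: l_x = s_1·s_2·…·s_x.
  l_1 = 0.29000
  l_2 = 0.09280
  l_3 = 0.04269
  l_4 = 0.01067
  l_5 = 0.00512
  l_6 = 0.00138
  l_7 = 0.00037
R₀ = Σ l_x b_x:
  age 1: 0.29000 × 249 = 72.2100
  age 2: 0.09280 × 365 = 33.8720
  age 3: 0.04269 × 245 = 10.4590
  age 4: 0.01067 × 594 = 6.3380
  age 5: 0.00512 × 26 = 0.1331
  age 6: 0.00138 × 200 = 0.2760
  age 7: 0.00037 × 267 = 0.0988
R₀ = 72.2100 + 33.8720 + 10.4590 + 6.3380 + 0.1331 + 0.2760 + 0.0988 = 123.3869

123.39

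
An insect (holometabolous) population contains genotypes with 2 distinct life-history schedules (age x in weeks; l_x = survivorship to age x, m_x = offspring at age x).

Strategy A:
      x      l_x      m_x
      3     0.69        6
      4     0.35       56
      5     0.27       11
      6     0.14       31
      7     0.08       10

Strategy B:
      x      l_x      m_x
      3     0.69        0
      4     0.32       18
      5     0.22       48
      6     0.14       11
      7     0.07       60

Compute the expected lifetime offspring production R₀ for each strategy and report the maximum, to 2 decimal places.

Strategy A: R₀ = 0.69×6 + 0.35×56 + 0.27×11 + 0.14×31 + 0.08×10 = 31.8500
Strategy B: R₀ = 0.69×0 + 0.32×18 + 0.22×48 + 0.14×11 + 0.07×60 = 22.0600
Highest R₀: strategy A with 31.8500.

31.85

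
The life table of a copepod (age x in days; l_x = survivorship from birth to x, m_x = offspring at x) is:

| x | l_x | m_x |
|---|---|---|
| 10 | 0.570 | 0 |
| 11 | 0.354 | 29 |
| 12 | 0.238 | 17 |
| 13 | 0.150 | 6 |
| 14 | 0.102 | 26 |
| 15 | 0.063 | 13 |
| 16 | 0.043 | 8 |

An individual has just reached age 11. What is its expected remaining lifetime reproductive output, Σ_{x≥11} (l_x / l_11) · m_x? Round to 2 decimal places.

l_11 = 0.354. Conditional survival from age 11 to x is l_x / l_11.
  x=11: (0.354/0.354) × 29 = 29.0000
  x=12: (0.238/0.354) × 17 = 11.4294
  x=13: (0.150/0.354) × 6 = 2.5424
  x=14: (0.102/0.354) × 26 = 7.4915
  x=15: (0.063/0.354) × 13 = 2.3136
  x=16: (0.043/0.354) × 8 = 0.9718
Sum = 29.0000 + 11.4294 + 2.5424 + 7.4915 + 2.3136 + 0.9718 = 53.7486

53.75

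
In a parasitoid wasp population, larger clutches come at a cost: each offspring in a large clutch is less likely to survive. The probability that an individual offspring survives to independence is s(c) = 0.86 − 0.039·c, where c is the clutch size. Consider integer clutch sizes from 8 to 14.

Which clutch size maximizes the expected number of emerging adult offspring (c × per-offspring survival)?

11

Expected emerging adult offspring = c × s(c):
  c=8: 8 × 0.548 = 4.384
  c=9: 9 × 0.509 = 4.581
  c=10: 10 × 0.470 = 4.700
  c=11: 11 × 0.431 = 4.741
  c=12: 12 × 0.392 = 4.704
  c=13: 13 × 0.353 = 4.589
  c=14: 14 × 0.314 = 4.396
Maximum at c = 11 (4.741 emerging adult offspring).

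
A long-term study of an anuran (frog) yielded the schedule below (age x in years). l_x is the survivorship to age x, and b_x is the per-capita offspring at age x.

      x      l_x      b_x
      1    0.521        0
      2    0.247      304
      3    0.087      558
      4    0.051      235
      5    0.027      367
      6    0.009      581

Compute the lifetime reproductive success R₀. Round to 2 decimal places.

150.76

R₀ = Σ l_x b_x:
  age 1: 0.521 × 0 = 0.0000
  age 2: 0.247 × 304 = 75.0880
  age 3: 0.087 × 558 = 48.5460
  age 4: 0.051 × 235 = 11.9850
  age 5: 0.027 × 367 = 9.9090
  age 6: 0.009 × 581 = 5.2290
R₀ = 0.0000 + 75.0880 + 48.5460 + 11.9850 + 9.9090 + 5.2290 = 150.7570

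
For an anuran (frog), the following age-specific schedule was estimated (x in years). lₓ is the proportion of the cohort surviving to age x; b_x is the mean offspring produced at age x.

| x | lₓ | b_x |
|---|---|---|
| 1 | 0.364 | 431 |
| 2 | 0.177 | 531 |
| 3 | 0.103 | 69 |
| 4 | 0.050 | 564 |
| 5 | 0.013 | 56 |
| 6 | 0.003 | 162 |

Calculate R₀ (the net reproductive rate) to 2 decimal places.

R₀ = Σ lₓ b_x:
  age 1: 0.364 × 431 = 156.8840
  age 2: 0.177 × 531 = 93.9870
  age 3: 0.103 × 69 = 7.1070
  age 4: 0.050 × 564 = 28.2000
  age 5: 0.013 × 56 = 0.7280
  age 6: 0.003 × 162 = 0.4860
R₀ = 156.8840 + 93.9870 + 7.1070 + 28.2000 + 0.7280 + 0.4860 = 287.3920

287.39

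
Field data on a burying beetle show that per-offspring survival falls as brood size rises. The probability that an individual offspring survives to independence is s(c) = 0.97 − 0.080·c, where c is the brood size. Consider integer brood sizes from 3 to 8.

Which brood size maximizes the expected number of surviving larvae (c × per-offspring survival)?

Expected surviving larvae = c × s(c):
  c=3: 3 × 0.730 = 2.190
  c=4: 4 × 0.650 = 2.600
  c=5: 5 × 0.570 = 2.850
  c=6: 6 × 0.490 = 2.940
  c=7: 7 × 0.410 = 2.870
  c=8: 8 × 0.330 = 2.640
Maximum at c = 6 (2.940 surviving larvae).

6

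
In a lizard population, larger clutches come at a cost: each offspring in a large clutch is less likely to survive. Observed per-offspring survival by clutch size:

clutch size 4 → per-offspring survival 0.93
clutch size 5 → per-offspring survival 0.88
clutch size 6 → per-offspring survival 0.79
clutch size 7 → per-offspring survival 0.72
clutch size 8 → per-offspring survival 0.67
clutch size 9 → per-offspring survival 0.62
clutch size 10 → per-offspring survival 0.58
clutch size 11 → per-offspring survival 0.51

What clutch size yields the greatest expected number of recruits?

10

Expected recruits = c × s(c):
  c=4: 4 × 0.93 = 3.720
  c=5: 5 × 0.88 = 4.400
  c=6: 6 × 0.79 = 4.740
  c=7: 7 × 0.72 = 5.040
  c=8: 8 × 0.67 = 5.360
  c=9: 9 × 0.62 = 5.580
  c=10: 10 × 0.58 = 5.800
  c=11: 11 × 0.51 = 5.610
Maximum at c = 10 (5.800 recruits).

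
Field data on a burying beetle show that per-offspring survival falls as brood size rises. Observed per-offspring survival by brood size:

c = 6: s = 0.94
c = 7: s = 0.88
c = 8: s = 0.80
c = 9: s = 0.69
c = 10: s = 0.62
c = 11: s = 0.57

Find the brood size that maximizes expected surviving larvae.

8

Expected surviving larvae = c × s(c):
  c=6: 6 × 0.94 = 5.640
  c=7: 7 × 0.88 = 6.160
  c=8: 8 × 0.80 = 6.400
  c=9: 9 × 0.69 = 6.210
  c=10: 10 × 0.62 = 6.200
  c=11: 11 × 0.57 = 6.270
Maximum at c = 8 (6.400 surviving larvae).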